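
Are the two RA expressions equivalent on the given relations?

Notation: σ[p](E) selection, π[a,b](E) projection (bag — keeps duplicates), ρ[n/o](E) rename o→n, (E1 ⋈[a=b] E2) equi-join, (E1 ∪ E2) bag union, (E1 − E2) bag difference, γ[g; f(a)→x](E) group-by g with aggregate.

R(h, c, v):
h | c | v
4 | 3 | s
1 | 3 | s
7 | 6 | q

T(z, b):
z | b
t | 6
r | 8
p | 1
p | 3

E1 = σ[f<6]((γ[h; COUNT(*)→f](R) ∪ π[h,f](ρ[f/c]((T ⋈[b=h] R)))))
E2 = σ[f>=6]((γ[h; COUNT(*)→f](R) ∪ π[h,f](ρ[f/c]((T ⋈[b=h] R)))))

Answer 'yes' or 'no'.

E1 stepwise |·|:
  R → 3
  γ[h; COUNT(*)→f](R) → 3
  T → 4
  R → 3
  (T ⋈[b=h] R) → 1
  ρ[f/c]((T ⋈[b=h] R)) → 1
  π[h,f](ρ[f/c]((T ⋈[b=h] R))) → 1
  (γ[h; COUNT(*)→f](R) ∪ π[h,f](ρ[f/c]((T ⋈[b=h] R)))) → 4
  σ[f<6]((γ[h; COUNT(*)→f](R) ∪ π[h,f](ρ[f/c]((T ⋈[b=h] R))))) → 4
E2 stepwise |·|:
  R → 3
  γ[h; COUNT(*)→f](R) → 3
  T → 4
  R → 3
  (T ⋈[b=h] R) → 1
  ρ[f/c]((T ⋈[b=h] R)) → 1
  π[h,f](ρ[f/c]((T ⋈[b=h] R))) → 1
  (γ[h; COUNT(*)→f](R) ∪ π[h,f](ρ[f/c]((T ⋈[b=h] R)))) → 4
  σ[f>=6]((γ[h; COUNT(*)→f](R) ∪ π[h,f](ρ[f/c]((T ⋈[b=h] R))))) → 0

E1 result:
h | f
1 | 1
1 | 3
4 | 1
7 | 1
E2 result:
h | f
(0 rows)
Witness: (1, 1) appears 1× in E1 but 0× in E2.

no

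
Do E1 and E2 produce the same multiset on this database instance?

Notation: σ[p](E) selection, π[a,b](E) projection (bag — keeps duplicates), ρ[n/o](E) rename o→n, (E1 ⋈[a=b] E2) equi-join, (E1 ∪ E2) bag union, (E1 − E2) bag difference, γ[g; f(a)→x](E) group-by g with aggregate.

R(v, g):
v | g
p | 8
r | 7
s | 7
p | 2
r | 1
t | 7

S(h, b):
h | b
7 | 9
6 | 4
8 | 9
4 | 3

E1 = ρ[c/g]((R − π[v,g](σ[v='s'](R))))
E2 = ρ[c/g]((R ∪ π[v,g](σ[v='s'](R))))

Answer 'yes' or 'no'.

E1 per-node cardinality:
  R → 6
  R → 6
  σ[v='s'](R) → 1
  π[v,g](σ[v='s'](R)) → 1
  (R − π[v,g](σ[v='s'](R))) → 5
  ρ[c/g]((R − π[v,g](σ[v='s'](R)))) → 5
E2 per-node cardinality:
  R → 6
  R → 6
  σ[v='s'](R) → 1
  π[v,g](σ[v='s'](R)) → 1
  (R ∪ π[v,g](σ[v='s'](R))) → 7
  ρ[c/g]((R ∪ π[v,g](σ[v='s'](R)))) → 7

E1 result:
v | c
p | 2
p | 8
r | 1
r | 7
t | 7
E2 result:
v | c
p | 2
p | 8
r | 1
r | 7
s | 7
s | 7
t | 7
Witness: ('s', 7) appears 0× in E1 but 2× in E2.

no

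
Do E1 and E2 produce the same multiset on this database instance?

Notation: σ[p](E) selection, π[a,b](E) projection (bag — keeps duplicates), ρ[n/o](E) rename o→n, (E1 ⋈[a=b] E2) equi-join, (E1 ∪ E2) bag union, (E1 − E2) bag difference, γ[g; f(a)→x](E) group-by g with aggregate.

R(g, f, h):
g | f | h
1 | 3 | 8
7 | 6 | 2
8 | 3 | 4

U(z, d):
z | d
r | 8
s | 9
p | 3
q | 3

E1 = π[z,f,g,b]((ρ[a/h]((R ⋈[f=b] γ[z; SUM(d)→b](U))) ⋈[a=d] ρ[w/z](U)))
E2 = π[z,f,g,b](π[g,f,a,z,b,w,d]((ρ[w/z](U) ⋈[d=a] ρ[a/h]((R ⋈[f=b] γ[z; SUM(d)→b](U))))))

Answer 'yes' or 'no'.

E1 subexpression sizes:
  R → 3
  U → 4
  γ[z; SUM(d)→b](U) → 4
  (R ⋈[f=b] γ[z; SUM(d)→b](U)) → 4
  ρ[a/h]((R ⋈[f=b] γ[z; SUM(d)→b](U))) → 4
  U → 4
  ρ[w/z](U) → 4
  (ρ[a/h]((R ⋈[f=b] γ[z; SUM(d)→b](U))) ⋈[a=d] ρ[w/z](U)) → 2
  π[z,f,g,b]((ρ[a/h]((R ⋈[f=b] γ[z; SUM(d)→b](U))) ⋈[a=d] ρ[w/z](U))) → 2
E2 subexpression sizes:
  U → 4
  ρ[w/z](U) → 4
  R → 3
  U → 4
  γ[z; SUM(d)→b](U) → 4
  (R ⋈[f=b] γ[z; SUM(d)→b](U)) → 4
  ρ[a/h]((R ⋈[f=b] γ[z; SUM(d)→b](U))) → 4
  (ρ[w/z](U) ⋈[d=a] ρ[a/h]((R ⋈[f=b] γ[z; SUM(d)→b](U)))) → 2
  π[g,f,a,z,b,w,d]((ρ[w/z](U) ⋈[d=a] ρ[a/h]((R ⋈[f=b] γ[z; SUM(d)→b](U))))) → 2
  π[z,f,g,b](π[g,f,a,z,b,w,d]((ρ[w/z](U) ⋈[d=a] ρ[a/h]((R ⋈[f=b] γ[z; SUM(d)→b](U)))))) → 2

E1 and E2 produce the same multiset:
z | f | g | b
p | 3 | 1 | 3
q | 3 | 1 | 3

yes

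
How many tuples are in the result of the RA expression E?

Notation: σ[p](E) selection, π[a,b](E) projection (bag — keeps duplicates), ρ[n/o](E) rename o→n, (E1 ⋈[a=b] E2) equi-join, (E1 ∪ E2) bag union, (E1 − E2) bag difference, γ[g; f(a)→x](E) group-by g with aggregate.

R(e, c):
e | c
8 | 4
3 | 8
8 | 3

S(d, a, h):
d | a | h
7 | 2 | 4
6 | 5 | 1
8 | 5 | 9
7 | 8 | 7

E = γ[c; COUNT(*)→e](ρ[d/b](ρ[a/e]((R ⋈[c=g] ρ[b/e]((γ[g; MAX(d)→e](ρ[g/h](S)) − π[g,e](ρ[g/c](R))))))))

Row counts bottom-up:
  R → 3
  S → 4
  ρ[g/h](S) → 4
  γ[g; MAX(d)→e](ρ[g/h](S)) → 4
  R → 3
  ρ[g/c](R) → 3
  π[g,e](ρ[g/c](R)) → 3
  (γ[g; MAX(d)→e](ρ[g/h](S)) − π[g,e](ρ[g/c](R))) → 4
  ρ[b/e]((γ[g; MAX(d)→e](ρ[g/h](S)) − π[g,e](ρ[g/c](R)))) → 4
  (R ⋈[c=g] ρ[b/e]((γ[g; MAX(d)→e](ρ[g/h](S)) − π[g,e](ρ[g/c](R))))) → 1
  ρ[a/e]((R ⋈[c=g] ρ[b/e]((γ[g; MAX(d)→e](ρ[g/h](S)) − π[g,e](ρ[g/c](R)))))) → 1
  ρ[d/b](ρ[a/e]((R ⋈[c=g] ρ[b/e]((γ[g; MAX(d)→e](ρ[g/h](S)) − π[g,e](ρ[g/c](R))))))) → 1
  γ[c; COUNT(*)→e](ρ[d/b](ρ[a/e]((R ⋈[c=g] ρ[b/e]((γ[g; MAX(d)→e](ρ[g/h](S)) − π[g,e](ρ[g/c](R)))))))) → 1

|E| = 1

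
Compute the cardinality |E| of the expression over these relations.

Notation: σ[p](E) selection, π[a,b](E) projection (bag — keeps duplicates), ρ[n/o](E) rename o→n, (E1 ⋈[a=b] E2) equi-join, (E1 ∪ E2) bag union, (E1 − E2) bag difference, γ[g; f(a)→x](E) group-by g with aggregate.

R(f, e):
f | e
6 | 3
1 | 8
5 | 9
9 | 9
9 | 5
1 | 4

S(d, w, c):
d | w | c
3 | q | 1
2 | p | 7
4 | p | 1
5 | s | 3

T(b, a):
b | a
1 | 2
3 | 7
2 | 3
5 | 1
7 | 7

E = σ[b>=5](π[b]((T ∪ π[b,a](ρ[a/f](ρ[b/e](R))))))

Subexpression sizes:
  T → 5
  R → 6
  ρ[b/e](R) → 6
  ρ[a/f](ρ[b/e](R)) → 6
  π[b,a](ρ[a/f](ρ[b/e](R))) → 6
  (T ∪ π[b,a](ρ[a/f](ρ[b/e](R)))) → 11
  π[b]((T ∪ π[b,a](ρ[a/f](ρ[b/e](R))))) → 11
  σ[b>=5](π[b]((T ∪ π[b,a](ρ[a/f](ρ[b/e](R)))))) → 6

|E| = 6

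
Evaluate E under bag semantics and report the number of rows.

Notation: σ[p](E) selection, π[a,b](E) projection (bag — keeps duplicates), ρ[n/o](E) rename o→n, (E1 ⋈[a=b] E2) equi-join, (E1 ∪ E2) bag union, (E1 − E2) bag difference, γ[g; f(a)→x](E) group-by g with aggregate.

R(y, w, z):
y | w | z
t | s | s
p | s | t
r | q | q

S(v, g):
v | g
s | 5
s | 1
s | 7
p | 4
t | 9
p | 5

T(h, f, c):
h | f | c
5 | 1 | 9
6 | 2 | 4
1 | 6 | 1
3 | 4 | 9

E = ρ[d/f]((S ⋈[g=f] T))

Stepwise |·|:
  S → 6
  T → 4
  (S ⋈[g=f] T) → 2
  ρ[d/f]((S ⋈[g=f] T)) → 2

|E| = 2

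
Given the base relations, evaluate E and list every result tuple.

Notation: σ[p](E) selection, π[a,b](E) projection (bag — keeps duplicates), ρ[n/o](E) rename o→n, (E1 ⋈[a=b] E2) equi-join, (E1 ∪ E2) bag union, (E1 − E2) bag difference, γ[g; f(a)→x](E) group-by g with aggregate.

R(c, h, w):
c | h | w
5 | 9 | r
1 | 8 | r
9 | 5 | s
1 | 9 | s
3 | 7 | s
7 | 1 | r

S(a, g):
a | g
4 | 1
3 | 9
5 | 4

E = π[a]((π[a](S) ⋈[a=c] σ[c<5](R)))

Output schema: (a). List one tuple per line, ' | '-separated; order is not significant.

Row counts bottom-up:
  S → 3
  π[a](S) → 3
  R → 6
  σ[c<5](R) → 3
  (π[a](S) ⋈[a=c] σ[c<5](R)) → 1
  π[a]((π[a](S) ⋈[a=c] σ[c<5](R))) → 1

== RESULT ==
a
3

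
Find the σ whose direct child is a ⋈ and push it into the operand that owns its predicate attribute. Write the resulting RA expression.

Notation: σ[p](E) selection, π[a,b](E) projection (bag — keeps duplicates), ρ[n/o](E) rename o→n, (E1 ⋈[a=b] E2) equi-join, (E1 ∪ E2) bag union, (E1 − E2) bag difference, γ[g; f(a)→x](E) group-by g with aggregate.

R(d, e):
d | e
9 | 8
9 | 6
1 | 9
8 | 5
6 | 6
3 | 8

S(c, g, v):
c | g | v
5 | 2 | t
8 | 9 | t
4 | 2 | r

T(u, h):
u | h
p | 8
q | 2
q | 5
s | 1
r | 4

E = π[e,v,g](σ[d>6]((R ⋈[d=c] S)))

σ filters on d, owned by the left side.
E' = π[e,v,g]((σ[d>6](R) ⋈[d=c] S))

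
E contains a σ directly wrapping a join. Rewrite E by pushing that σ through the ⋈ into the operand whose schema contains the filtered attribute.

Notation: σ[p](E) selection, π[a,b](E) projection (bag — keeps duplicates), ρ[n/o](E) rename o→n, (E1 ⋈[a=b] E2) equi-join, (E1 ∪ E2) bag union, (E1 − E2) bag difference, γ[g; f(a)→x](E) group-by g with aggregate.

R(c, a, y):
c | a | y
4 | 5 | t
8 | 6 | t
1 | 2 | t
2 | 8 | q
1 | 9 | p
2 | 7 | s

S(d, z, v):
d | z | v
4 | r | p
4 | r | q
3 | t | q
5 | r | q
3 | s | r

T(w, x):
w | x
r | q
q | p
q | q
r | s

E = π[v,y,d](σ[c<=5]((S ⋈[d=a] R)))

σ filters on c, owned by the right side.
E' = π[v,y,d]((S ⋈[d=a] σ[c<=5](R)))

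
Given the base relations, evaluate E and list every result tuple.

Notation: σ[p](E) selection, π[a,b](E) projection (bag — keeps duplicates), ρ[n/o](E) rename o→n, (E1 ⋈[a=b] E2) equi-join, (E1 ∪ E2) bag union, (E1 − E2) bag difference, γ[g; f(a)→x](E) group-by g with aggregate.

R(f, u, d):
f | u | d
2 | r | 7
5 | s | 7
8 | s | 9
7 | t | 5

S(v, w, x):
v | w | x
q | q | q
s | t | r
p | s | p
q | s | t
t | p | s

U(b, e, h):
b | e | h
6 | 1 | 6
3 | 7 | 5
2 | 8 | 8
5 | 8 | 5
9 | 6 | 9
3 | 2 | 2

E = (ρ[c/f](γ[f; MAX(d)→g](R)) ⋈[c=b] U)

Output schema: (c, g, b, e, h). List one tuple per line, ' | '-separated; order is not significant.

Subexpression sizes:
  R → 4
  γ[f; MAX(d)→g](R) → 4
  ρ[c/f](γ[f; MAX(d)→g](R)) → 4
  U → 6
  (ρ[c/f](γ[f; MAX(d)→g](R)) ⋈[c=b] U) → 2

== RESULT ==
c | g | b | e | h
2 | 7 | 2 | 8 | 8
5 | 7 | 5 | 8 | 5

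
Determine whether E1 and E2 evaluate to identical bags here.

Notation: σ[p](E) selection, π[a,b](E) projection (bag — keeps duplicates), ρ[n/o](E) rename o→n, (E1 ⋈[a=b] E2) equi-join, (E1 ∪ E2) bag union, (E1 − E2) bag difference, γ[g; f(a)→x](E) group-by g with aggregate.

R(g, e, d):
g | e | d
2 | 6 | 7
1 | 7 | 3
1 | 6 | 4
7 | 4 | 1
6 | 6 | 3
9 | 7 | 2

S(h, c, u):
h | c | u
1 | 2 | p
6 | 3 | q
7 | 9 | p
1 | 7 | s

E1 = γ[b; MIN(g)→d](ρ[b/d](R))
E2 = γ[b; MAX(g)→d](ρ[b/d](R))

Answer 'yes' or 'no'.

E1 row counts bottom-up:
  R → 6
  ρ[b/d](R) → 6
  γ[b; MIN(g)→d](ρ[b/d](R)) → 5
E2 row counts bottom-up:
  R → 6
  ρ[b/d](R) → 6
  γ[b; MAX(g)→d](ρ[b/d](R)) → 5

E1 result:
b | d
1 | 7
2 | 9
3 | 1
4 | 1
7 | 2
E2 result:
b | d
1 | 7
2 | 9
3 | 6
4 | 1
7 | 2
Witness: (3, 1) appears 1× in E1 but 0× in E2.

no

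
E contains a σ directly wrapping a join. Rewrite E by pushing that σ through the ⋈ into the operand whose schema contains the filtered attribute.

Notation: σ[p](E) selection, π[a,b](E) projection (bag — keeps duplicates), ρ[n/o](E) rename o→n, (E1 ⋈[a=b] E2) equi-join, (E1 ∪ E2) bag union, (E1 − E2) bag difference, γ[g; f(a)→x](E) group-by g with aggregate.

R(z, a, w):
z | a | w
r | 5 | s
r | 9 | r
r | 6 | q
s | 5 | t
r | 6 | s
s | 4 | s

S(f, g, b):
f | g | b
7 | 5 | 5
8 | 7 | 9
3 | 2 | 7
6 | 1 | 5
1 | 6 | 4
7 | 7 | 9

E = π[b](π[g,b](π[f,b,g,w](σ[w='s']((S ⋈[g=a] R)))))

σ filters on w, owned by the right side.
E' = π[b](π[g,b](π[f,b,g,w]((S ⋈[g=a] σ[w='s'](R)))))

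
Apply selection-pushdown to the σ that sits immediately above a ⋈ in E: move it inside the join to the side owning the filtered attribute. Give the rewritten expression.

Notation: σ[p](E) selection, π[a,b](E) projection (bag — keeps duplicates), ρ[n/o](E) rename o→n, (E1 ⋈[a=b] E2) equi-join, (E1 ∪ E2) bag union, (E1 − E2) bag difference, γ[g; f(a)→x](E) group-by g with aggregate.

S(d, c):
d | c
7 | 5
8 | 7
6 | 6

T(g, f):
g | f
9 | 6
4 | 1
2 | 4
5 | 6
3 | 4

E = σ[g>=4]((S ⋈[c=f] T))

σ filters on g, owned by the right side.
E' = (S ⋈[c=f] σ[g>=4](T))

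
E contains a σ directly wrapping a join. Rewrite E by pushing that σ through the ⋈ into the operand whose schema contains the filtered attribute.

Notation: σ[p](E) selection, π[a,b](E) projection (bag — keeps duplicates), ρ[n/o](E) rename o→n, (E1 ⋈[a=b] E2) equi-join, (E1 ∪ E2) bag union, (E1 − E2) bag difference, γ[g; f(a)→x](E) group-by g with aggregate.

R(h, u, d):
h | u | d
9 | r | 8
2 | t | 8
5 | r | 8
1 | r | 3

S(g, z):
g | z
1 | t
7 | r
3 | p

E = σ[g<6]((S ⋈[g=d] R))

σ filters on g, owned by the left side.
E' = (σ[g<6](S) ⋈[g=d] R)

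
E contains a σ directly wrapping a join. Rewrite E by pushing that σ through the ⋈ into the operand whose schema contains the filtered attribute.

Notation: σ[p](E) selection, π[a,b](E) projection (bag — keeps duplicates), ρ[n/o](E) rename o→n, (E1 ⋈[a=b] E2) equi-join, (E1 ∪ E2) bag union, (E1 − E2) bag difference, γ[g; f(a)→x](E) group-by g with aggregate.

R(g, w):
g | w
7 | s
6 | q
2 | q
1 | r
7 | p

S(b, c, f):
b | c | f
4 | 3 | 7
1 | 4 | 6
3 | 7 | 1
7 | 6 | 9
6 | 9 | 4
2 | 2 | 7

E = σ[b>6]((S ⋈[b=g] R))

σ filters on b, owned by the left side.
E' = (σ[b>6](S) ⋈[b=g] R)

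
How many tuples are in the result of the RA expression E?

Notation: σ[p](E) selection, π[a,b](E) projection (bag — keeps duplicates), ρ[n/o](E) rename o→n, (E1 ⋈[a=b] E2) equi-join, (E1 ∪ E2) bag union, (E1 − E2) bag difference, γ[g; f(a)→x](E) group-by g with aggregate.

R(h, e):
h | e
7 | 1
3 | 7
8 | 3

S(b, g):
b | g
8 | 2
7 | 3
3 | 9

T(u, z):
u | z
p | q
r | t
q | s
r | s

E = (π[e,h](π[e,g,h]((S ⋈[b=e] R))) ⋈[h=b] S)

Subexpression sizes:
  S → 3
  R → 3
  (S ⋈[b=e] R) → 2
  π[e,g,h]((S ⋈[b=e] R)) → 2
  π[e,h](π[e,g,h]((S ⋈[b=e] R))) → 2
  S → 3
  (π[e,h](π[e,g,h]((S ⋈[b=e] R))) ⋈[h=b] S) → 2

|E| = 2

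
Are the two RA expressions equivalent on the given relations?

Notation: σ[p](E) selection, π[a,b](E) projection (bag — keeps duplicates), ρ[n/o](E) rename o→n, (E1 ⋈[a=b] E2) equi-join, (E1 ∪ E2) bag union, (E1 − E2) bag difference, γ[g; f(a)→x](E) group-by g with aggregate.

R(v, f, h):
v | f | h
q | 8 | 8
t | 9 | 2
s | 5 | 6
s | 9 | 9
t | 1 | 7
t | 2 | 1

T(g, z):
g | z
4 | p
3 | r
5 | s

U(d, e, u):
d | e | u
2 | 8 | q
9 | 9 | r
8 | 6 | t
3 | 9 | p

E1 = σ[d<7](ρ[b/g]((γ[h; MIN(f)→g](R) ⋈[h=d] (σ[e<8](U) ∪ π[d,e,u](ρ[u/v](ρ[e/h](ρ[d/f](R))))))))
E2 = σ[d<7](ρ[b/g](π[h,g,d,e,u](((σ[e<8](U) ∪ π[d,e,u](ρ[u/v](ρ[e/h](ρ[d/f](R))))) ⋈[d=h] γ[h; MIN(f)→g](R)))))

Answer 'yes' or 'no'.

E1 subexpression sizes:
  R → 6
  γ[h; MIN(f)→g](R) → 6
  U → 4
  σ[e<8](U) → 1
  R → 6
  ρ[d/f](R) → 6
  ρ[e/h](ρ[d/f](R)) → 6
  ρ[u/v](ρ[e/h](ρ[d/f](R))) → 6
  π[d,e,u](ρ[u/v](ρ[e/h](ρ[d/f](R)))) → 6
  (σ[e<8](U) ∪ π[d,e,u](ρ[u/v](ρ[e/h](ρ[d/f](R))))) → 7
  (γ[h; MIN(f)→g](R) ⋈[h=d] (σ[e<8](U) ∪ π[d,e,u](ρ[u/v](ρ[e/h](ρ[d/f](R)))))) → 6
  ρ[b/g]((γ[h; MIN(f)→g](R) ⋈[h=d] (σ[e<8](U) ∪ π[d,e,u](ρ[u/v](ρ[e/h](ρ[d/f](R))))))) → 6
  σ[d<7](ρ[b/g]((γ[h; MIN(f)→g](R) ⋈[h=d] (σ[e<8](U) ∪ π[d,e,u](ρ[u/v](ρ[e/h](ρ[d/f](R)))))))) → 2
E2 subexpression sizes:
  U → 4
  σ[e<8](U) → 1
  R → 6
  ρ[d/f](R) → 6
  ρ[e/h](ρ[d/f](R)) → 6
  ρ[u/v](ρ[e/h](ρ[d/f](R))) → 6
  π[d,e,u](ρ[u/v](ρ[e/h](ρ[d/f](R)))) → 6
  (σ[e<8](U) ∪ π[d,e,u](ρ[u/v](ρ[e/h](ρ[d/f](R))))) → 7
  R → 6
  γ[h; MIN(f)→g](R) → 6
  ((σ[e<8](U) ∪ π[d,e,u](ρ[u/v](ρ[e/h](ρ[d/f](R))))) ⋈[d=h] γ[h; MIN(f)→g](R)) → 6
  π[h,g,d,e,u](((σ[e<8](U) ∪ π[d,e,u](ρ[u/v](ρ[e/h](ρ[d/f](R))))) ⋈[d=h] γ[h; MIN(f)→g](R))) → 6
  ρ[b/g](π[h,g,d,e,u](((σ[e<8](U) ∪ π[d,e,u](ρ[u/v](ρ[e/h](ρ[d/f](R))))) ⋈[d=h] γ[h; MIN(f)→g](R)))) → 6
  σ[d<7](ρ[b/g](π[h,g,d,e,u](((σ[e<8](U) ∪ π[d,e,u](ρ[u/v](ρ[e/h](ρ[d/f](R))))) ⋈[d=h] γ[h; MIN(f)→g](R))))) → 2

E1 and E2 produce the same multiset:
h | b | d | e | u
1 | 2 | 1 | 7 | t
2 | 9 | 2 | 1 | t

yes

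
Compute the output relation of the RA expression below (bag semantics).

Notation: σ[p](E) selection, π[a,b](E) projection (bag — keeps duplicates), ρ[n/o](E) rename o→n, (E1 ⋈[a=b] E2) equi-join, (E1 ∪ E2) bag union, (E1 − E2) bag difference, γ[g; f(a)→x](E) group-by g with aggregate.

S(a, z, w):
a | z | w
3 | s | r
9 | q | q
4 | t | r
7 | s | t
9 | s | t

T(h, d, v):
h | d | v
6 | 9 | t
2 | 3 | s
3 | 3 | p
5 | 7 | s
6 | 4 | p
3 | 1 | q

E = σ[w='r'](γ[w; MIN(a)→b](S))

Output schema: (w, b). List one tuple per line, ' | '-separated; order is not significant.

Row counts bottom-up:
  S → 5
  γ[w; MIN(a)→b](S) → 3
  σ[w='r'](γ[w; MIN(a)→b](S)) → 1

== RESULT ==
w | b
r | 3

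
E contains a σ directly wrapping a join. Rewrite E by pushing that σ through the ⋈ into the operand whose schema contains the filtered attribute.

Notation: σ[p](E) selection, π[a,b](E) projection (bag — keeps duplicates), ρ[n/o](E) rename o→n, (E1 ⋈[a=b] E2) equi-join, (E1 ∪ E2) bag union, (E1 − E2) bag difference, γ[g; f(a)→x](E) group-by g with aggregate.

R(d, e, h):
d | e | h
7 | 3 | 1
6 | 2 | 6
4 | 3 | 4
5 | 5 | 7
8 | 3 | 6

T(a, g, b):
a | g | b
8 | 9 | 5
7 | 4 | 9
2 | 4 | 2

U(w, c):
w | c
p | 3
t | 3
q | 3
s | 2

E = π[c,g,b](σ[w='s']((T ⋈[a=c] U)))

σ filters on w, owned by the right side.
E' = π[c,g,b]((T ⋈[a=c] σ[w='s'](U)))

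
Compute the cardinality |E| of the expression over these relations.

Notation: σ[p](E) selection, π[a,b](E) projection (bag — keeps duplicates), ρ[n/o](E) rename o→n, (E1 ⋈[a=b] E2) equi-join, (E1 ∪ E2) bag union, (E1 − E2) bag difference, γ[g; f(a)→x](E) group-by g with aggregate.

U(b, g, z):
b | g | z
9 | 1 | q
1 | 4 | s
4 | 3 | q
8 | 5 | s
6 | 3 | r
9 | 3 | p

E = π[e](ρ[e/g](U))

Row counts bottom-up:
  U → 6
  ρ[e/g](U) → 6
  π[e](ρ[e/g](U)) → 6

|E| = 6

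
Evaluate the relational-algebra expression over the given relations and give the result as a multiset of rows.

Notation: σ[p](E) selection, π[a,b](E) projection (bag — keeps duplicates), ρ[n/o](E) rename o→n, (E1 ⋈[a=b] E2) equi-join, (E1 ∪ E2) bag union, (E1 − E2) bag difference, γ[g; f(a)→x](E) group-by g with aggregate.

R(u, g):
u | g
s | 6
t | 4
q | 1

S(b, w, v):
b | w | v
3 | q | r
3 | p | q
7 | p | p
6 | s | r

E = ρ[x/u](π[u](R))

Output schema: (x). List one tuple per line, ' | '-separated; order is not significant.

Per-node cardinality:
  R → 3
  π[u](R) → 3
  ρ[x/u](π[u](R)) → 3

== RESULT ==
x
q
s
t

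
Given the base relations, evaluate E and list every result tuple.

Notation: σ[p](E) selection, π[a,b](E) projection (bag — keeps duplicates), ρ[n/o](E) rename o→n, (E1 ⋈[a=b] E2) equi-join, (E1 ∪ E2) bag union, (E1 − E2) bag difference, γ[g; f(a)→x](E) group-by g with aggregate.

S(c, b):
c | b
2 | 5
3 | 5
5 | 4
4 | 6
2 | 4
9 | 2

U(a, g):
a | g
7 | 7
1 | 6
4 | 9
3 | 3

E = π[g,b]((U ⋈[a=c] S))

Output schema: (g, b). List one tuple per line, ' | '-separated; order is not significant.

Row counts bottom-up:
  U → 4
  S → 6
  (U ⋈[a=c] S) → 2
  π[g,b]((U ⋈[a=c] S)) → 2

== RESULT ==
g | b
3 | 5
9 | 6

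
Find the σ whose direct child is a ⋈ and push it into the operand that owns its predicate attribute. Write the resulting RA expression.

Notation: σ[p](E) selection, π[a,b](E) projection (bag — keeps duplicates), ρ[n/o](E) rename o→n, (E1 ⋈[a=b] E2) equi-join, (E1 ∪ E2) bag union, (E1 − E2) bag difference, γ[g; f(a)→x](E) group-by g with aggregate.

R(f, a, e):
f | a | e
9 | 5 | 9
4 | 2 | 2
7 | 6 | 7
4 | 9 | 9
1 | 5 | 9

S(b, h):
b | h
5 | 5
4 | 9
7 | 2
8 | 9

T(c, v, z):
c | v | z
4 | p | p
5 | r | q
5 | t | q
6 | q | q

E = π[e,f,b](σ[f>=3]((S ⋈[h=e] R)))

σ filters on f, owned by the right side.
E' = π[e,f,b]((S ⋈[h=e] σ[f>=3](R)))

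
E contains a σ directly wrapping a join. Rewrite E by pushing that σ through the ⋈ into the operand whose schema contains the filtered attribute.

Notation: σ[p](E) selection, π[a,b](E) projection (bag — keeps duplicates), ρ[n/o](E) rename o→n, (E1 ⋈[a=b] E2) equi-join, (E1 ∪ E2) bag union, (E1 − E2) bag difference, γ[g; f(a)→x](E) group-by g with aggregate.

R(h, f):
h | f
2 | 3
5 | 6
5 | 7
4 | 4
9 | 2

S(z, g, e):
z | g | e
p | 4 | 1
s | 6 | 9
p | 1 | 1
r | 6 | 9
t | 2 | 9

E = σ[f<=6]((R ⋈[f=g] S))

σ filters on f, owned by the left side.
E' = (σ[f<=6](R) ⋈[f=g] S)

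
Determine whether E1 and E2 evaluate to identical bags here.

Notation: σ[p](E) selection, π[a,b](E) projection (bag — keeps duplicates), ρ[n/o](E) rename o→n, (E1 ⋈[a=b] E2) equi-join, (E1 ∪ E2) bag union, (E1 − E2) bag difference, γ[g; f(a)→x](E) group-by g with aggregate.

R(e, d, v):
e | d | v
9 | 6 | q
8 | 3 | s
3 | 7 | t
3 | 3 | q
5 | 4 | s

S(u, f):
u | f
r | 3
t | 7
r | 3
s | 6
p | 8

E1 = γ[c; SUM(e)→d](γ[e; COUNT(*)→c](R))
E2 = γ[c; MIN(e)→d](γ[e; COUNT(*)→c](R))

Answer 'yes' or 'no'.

E1 per-node cardinality:
  R → 5
  γ[e; COUNT(*)→c](R) → 4
  γ[c; SUM(e)→d](γ[e; COUNT(*)→c](R)) → 2
E2 per-node cardinality:
  R → 5
  γ[e; COUNT(*)→c](R) → 4
  γ[c; MIN(e)→d](γ[e; COUNT(*)→c](R)) → 2

E1 result:
c | d
1 | 22
2 | 3
E2 result:
c | d
1 | 5
2 | 3
Witness: (1, 5) appears 0× in E1 but 1× in E2.

no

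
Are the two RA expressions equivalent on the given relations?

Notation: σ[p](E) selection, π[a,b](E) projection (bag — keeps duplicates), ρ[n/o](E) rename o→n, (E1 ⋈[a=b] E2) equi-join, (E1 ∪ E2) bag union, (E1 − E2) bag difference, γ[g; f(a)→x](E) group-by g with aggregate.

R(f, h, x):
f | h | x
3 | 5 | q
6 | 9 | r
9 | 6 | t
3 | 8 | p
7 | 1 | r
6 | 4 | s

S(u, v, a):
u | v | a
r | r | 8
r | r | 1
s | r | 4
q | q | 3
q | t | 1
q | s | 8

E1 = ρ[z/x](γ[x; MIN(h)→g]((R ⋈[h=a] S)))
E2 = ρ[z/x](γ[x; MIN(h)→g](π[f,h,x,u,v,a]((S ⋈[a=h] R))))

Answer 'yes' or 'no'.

E1 row counts bottom-up:
  R → 6
  S → 6
  (R ⋈[h=a] S) → 5
  γ[x; MIN(h)→g]((R ⋈[h=a] S)) → 3
  ρ[z/x](γ[x; MIN(h)→g]((R ⋈[h=a] S))) → 3
E2 row counts bottom-up:
  S → 6
  R → 6
  (S ⋈[a=h] R) → 5
  π[f,h,x,u,v,a]((S ⋈[a=h] R)) → 5
  γ[x; MIN(h)→g](π[f,h,x,u,v,a]((S ⋈[a=h] R))) → 3
  ρ[z/x](γ[x; MIN(h)→g](π[f,h,x,u,v,a]((S ⋈[a=h] R)))) → 3

E1 and E2 produce the same multiset:
z | g
p | 8
r | 1
s | 4

yes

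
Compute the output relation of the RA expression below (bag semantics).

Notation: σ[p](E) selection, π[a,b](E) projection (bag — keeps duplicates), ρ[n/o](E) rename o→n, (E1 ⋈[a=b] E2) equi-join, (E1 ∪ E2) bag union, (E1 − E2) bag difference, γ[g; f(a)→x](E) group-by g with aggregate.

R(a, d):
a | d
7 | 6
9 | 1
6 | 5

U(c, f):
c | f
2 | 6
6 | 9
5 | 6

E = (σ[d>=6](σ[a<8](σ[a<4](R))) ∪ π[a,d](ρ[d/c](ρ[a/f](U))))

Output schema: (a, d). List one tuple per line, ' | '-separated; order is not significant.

Stepwise |·|:
  R → 3
  σ[a<4](R) → 0
  σ[a<8](σ[a<4](R)) → 0
  σ[d>=6](σ[a<8](σ[a<4](R))) → 0
  U → 3
  ρ[a/f](U) → 3
  ρ[d/c](ρ[a/f](U)) → 3
  π[a,d](ρ[d/c](ρ[a/f](U))) → 3
  (σ[d>=6](σ[a<8](σ[a<4](R))) ∪ π[a,d](ρ[d/c](ρ[a/f](U)))) → 3

== RESULT ==
a | d
6 | 2
6 | 5
9 | 6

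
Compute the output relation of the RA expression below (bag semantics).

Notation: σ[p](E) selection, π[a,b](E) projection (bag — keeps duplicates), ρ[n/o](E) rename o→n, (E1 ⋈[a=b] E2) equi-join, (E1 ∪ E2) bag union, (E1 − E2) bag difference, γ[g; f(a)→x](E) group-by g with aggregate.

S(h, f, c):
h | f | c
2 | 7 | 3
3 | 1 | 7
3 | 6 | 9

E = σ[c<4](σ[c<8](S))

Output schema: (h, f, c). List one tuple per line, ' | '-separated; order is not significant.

Subexpression sizes:
  S → 3
  σ[c<8](S) → 2
  σ[c<4](σ[c<8](S)) → 1

== RESULT ==
h | f | c
2 | 7 | 3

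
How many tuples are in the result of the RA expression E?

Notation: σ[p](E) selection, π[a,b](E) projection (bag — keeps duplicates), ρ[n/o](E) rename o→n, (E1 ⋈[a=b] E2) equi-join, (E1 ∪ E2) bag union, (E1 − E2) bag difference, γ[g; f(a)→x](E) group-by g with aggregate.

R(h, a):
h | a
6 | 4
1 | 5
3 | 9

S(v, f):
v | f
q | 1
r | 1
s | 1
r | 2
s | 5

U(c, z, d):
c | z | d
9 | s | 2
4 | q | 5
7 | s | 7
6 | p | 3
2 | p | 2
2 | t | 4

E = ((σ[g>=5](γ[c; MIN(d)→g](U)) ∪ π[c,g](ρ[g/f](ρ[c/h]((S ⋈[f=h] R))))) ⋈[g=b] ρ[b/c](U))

Per-node cardinality:
  U → 6
  γ[c; MIN(d)→g](U) → 5
  σ[g>=5](γ[c; MIN(d)→g](U)) → 2
  S → 5
  R → 3
  (S ⋈[f=h] R) → 3
  ρ[c/h]((S ⋈[f=h] R)) → 3
  ρ[g/f](ρ[c/h]((S ⋈[f=h] R))) → 3
  π[c,g](ρ[g/f](ρ[c/h]((S ⋈[f=h] R)))) → 3
  (σ[g>=5](γ[c; MIN(d)→g](U)) ∪ π[c,g](ρ[g/f](ρ[c/h]((S ⋈[f=h] R))))) → 5
  U → 6
  ρ[b/c](U) → 6
  ((σ[g>=5](γ[c; MIN(d)→g](U)) ∪ π[c,g](ρ[g/f](ρ[c/h]((S ⋈[f=h] R))))) ⋈[g=b] ρ[b/c](U)) → 1

|E| = 1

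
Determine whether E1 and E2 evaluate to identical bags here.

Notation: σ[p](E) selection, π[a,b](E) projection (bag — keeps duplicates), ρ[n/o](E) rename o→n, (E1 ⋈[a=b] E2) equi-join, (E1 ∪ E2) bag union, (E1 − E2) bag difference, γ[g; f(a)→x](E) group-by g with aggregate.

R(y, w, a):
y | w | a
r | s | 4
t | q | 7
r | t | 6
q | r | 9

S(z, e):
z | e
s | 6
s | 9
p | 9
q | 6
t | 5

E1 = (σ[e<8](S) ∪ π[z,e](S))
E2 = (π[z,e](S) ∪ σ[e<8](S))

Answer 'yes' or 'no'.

E1 per-node cardinality:
  S → 5
  σ[e<8](S) → 3
  S → 5
  π[z,e](S) → 5
  (σ[e<8](S) ∪ π[z,e](S)) → 8
E2 per-node cardinality:
  S → 5
  π[z,e](S) → 5
  S → 5
  σ[e<8](S) → 3
  (π[z,e](S) ∪ σ[e<8](S)) → 8

E1 and E2 produce the same multiset:
z | e
p | 9
q | 6
q | 6
s | 6
s | 6
s | 9
t | 5
t | 5

yes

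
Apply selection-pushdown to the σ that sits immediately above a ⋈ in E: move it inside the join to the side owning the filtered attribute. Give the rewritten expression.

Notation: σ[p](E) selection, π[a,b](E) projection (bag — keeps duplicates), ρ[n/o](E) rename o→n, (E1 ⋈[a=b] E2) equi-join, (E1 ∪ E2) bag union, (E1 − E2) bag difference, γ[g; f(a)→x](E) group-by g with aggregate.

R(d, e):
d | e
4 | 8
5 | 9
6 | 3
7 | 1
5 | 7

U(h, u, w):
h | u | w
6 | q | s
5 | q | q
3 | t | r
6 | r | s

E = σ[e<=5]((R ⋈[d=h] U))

σ filters on e, owned by the left side.
E' = (σ[e<=5](R) ⋈[d=h] U)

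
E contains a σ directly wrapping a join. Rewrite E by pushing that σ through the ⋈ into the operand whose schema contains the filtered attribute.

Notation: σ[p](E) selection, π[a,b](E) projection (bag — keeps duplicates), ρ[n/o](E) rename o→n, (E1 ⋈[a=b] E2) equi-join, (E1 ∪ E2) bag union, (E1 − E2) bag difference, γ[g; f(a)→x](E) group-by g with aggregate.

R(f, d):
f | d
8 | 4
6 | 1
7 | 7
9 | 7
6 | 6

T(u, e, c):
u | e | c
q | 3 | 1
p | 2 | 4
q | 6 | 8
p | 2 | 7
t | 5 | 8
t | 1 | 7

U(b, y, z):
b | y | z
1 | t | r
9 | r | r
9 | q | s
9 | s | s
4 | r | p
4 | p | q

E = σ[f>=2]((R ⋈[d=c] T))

σ filters on f, owned by the left side.
E' = (σ[f>=2](R) ⋈[d=c] T)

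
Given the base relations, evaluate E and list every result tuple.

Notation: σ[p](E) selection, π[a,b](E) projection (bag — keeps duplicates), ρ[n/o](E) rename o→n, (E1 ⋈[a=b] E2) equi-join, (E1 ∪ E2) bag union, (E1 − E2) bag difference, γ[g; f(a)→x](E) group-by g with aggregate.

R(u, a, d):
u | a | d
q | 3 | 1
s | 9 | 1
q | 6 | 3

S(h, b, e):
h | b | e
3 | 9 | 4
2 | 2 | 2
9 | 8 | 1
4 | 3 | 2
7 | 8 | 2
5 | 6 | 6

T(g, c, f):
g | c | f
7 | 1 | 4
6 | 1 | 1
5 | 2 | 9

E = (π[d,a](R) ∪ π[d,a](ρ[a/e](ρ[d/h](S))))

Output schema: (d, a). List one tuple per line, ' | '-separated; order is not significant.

Stepwise |·|:
  R → 3
  π[d,a](R) → 3
  S → 6
  ρ[d/h](S) → 6
  ρ[a/e](ρ[d/h](S)) → 6
  π[d,a](ρ[a/e](ρ[d/h](S))) → 6
  (π[d,a](R) ∪ π[d,a](ρ[a/e](ρ[d/h](S)))) → 9

== RESULT ==
d | a
1 | 3
1 | 9
2 | 2
3 | 4
3 | 6
4 | 2
5 | 6
7 | 2
9 | 1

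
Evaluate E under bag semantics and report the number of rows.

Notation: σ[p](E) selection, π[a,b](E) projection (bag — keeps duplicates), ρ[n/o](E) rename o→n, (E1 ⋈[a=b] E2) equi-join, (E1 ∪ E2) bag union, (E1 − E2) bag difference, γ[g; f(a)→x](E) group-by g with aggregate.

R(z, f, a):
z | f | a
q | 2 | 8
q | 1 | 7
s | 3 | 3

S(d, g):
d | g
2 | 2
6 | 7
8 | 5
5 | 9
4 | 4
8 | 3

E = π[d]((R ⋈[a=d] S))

Subexpression sizes:
  R → 3
  S → 6
  (R ⋈[a=d] S) → 2
  π[d]((R ⋈[a=d] S)) → 2

|E| = 2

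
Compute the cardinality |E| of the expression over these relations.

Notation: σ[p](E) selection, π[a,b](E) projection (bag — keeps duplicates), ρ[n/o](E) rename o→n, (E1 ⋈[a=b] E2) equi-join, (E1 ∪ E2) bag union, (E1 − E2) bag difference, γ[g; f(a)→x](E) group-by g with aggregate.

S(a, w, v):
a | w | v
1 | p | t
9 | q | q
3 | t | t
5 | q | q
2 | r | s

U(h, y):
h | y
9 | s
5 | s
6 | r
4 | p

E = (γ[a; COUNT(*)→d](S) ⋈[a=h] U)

Row counts bottom-up:
  S → 5
  γ[a; COUNT(*)→d](S) → 5
  U → 4
  (γ[a; COUNT(*)→d](S) ⋈[a=h] U) → 2

|E| = 2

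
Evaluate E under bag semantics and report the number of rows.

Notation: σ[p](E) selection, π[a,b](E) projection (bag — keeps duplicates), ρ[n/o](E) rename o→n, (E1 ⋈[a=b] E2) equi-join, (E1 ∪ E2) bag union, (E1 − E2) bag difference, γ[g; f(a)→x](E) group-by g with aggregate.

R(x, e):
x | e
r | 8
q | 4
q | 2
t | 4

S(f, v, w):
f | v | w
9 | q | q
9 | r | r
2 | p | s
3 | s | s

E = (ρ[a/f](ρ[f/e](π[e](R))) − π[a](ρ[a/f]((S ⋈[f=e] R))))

Per-node cardinality:
  R → 4
  π[e](R) → 4
  ρ[f/e](π[e](R)) → 4
  ρ[a/f](ρ[f/e](π[e](R))) → 4
  S → 4
  R → 4
  (S ⋈[f=e] R) → 1
  ρ[a/f]((S ⋈[f=e] R)) → 1
  π[a](ρ[a/f]((S ⋈[f=e] R))) → 1
  (ρ[a/f](ρ[f/e](π[e](R))) − π[a](ρ[a/f]((S ⋈[f=e] R)))) → 3

|E| = 3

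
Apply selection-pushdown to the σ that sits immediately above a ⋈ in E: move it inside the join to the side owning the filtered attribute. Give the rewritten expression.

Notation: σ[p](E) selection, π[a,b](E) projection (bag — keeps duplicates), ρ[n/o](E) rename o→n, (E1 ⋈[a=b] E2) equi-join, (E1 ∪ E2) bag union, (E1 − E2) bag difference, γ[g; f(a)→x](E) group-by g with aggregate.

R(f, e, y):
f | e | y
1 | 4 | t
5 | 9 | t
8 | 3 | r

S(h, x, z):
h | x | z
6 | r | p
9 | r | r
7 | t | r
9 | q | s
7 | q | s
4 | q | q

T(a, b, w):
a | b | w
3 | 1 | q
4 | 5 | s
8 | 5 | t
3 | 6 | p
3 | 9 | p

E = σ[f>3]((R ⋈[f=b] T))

σ filters on f, owned by the left side.
E' = (σ[f>3](R) ⋈[f=b] T)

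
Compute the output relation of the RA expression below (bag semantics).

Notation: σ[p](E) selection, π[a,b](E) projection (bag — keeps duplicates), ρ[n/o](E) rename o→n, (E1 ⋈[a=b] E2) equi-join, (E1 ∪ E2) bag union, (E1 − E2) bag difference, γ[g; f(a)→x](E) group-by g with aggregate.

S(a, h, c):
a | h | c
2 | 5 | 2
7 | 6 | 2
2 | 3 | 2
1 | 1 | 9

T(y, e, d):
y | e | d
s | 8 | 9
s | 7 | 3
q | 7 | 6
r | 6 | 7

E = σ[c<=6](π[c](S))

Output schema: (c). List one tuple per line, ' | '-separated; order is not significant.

Stepwise |·|:
  S → 4
  π[c](S) → 4
  σ[c<=6](π[c](S)) → 3

== RESULT ==
c
2
2
2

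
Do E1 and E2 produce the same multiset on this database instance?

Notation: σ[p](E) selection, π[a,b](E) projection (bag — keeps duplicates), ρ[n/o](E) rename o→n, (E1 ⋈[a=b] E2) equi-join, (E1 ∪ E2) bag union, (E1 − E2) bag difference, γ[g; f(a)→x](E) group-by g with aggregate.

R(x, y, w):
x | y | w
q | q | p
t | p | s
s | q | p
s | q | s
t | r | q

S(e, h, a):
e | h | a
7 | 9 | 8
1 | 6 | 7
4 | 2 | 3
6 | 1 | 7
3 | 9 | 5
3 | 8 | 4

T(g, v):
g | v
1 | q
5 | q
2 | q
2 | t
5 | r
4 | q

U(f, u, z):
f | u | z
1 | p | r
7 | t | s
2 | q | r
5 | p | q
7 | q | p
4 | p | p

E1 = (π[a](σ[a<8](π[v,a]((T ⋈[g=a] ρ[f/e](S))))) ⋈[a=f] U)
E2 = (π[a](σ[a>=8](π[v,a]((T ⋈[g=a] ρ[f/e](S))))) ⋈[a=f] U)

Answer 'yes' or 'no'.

E1 per-node cardinality:
  T → 6
  S → 6
  ρ[f/e](S) → 6
  (T ⋈[g=a] ρ[f/e](S)) → 3
  π[v,a]((T ⋈[g=a] ρ[f/e](S))) → 3
  σ[a<8](π[v,a]((T ⋈[g=a] ρ[f/e](S)))) → 3
  π[a](σ[a<8](π[v,a]((T ⋈[g=a] ρ[f/e](S))))) → 3
  U → 6
  (π[a](σ[a<8](π[v,a]((T ⋈[g=a] ρ[f/e](S))))) ⋈[a=f] U) → 3
E2 per-node cardinality:
  T → 6
  S → 6
  ρ[f/e](S) → 6
  (T ⋈[g=a] ρ[f/e](S)) → 3
  π[v,a]((T ⋈[g=a] ρ[f/e](S))) → 3
  σ[a>=8](π[v,a]((T ⋈[g=a] ρ[f/e](S)))) → 0
  π[a](σ[a>=8](π[v,a]((T ⋈[g=a] ρ[f/e](S))))) → 0
  U → 6
  (π[a](σ[a>=8](π[v,a]((T ⋈[g=a] ρ[f/e](S))))) ⋈[a=f] U) → 0

E1 result:
a | f | u | z
4 | 4 | p | p
5 | 5 | p | q
5 | 5 | p | q
E2 result:
a | f | u | z
(0 rows)
Witness: (5, 5, 'p', 'q') appears 2× in E1 but 0× in E2.

no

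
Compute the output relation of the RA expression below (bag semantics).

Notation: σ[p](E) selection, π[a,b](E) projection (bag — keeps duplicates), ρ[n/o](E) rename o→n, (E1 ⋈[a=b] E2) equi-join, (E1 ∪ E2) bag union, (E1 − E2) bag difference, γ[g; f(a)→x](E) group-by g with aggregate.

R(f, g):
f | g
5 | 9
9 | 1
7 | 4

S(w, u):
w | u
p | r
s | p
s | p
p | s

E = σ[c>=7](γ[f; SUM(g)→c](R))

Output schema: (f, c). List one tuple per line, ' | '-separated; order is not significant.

Per-node cardinality:
  R → 3
  γ[f; SUM(g)→c](R) → 3
  σ[c>=7](γ[f; SUM(g)→c](R)) → 1

== RESULT ==
f | c
5 | 9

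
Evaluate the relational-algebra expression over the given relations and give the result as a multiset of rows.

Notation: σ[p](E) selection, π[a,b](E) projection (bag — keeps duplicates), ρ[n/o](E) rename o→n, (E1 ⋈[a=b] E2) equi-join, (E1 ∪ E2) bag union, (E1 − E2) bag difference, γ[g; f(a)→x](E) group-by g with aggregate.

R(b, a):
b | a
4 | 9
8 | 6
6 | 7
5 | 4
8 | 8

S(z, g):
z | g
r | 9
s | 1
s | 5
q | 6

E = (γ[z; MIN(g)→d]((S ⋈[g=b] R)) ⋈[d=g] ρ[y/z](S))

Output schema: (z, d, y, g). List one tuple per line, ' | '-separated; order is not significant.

Stepwise |·|:
  S → 4
  R → 5
  (S ⋈[g=b] R) → 2
  γ[z; MIN(g)→d]((S ⋈[g=b] R)) → 2
  S → 4
  ρ[y/z](S) → 4
  (γ[z; MIN(g)→d]((S ⋈[g=b] R)) ⋈[d=g] ρ[y/z](S)) → 2

== RESULT ==
z | d | y | g
q | 6 | q | 6
s | 5 | s | 5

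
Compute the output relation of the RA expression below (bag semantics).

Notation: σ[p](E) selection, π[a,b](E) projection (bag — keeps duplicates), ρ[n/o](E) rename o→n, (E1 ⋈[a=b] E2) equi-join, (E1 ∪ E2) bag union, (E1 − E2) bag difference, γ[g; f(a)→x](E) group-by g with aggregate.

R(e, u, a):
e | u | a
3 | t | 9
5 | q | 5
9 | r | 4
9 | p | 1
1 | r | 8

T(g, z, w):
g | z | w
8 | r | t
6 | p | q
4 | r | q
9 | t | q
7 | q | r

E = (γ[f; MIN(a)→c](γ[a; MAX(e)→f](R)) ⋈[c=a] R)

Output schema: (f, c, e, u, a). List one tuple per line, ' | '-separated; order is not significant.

Subexpression sizes:
  R → 5
  γ[a; MAX(e)→f](R) → 5
  γ[f; MIN(a)→c](γ[a; MAX(e)→f](R)) → 4
  R → 5
  (γ[f; MIN(a)→c](γ[a; MAX(e)→f](R)) ⋈[c=a] R) → 4

== RESULT ==
f | c | e | u | a
1 | 8 | 1 | r | 8
3 | 9 | 3 | t | 9
5 | 5 | 5 | q | 5
9 | 1 | 9 | p | 1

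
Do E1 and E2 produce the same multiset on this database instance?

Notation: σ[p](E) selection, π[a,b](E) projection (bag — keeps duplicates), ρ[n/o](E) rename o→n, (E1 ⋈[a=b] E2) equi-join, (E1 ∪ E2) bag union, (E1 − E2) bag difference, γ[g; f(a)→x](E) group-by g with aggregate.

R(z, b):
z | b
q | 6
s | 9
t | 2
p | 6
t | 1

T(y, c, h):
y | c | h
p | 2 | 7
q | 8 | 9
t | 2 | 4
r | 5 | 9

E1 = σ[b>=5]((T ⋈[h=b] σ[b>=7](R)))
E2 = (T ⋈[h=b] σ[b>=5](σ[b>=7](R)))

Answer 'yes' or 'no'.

E1 per-node cardinality:
  T → 4
  R → 5
  σ[b>=7](R) → 1
  (T ⋈[h=b] σ[b>=7](R)) → 2
  σ[b>=5]((T ⋈[h=b] σ[b>=7](R))) → 2
E2 per-node cardinality:
  T → 4
  R → 5
  σ[b>=7](R) → 1
  σ[b>=5](σ[b>=7](R)) → 1
  (T ⋈[h=b] σ[b>=5](σ[b>=7](R))) → 2

E1 and E2 produce the same multiset:
y | c | h | z | b
q | 8 | 9 | s | 9
r | 5 | 9 | s | 9

yes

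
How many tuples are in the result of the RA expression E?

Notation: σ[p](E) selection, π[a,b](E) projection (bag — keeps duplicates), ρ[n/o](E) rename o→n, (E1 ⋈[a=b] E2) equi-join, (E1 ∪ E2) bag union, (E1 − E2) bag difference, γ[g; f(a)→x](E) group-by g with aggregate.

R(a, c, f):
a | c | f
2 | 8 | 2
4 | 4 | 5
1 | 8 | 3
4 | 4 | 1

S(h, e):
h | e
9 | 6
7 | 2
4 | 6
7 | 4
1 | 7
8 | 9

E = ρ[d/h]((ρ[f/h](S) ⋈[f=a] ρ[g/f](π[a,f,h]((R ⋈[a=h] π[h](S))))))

Stepwise |·|:
  S → 6
  ρ[f/h](S) → 6
  R → 4
  S → 6
  π[h](S) → 6
  (R ⋈[a=h] π[h](S)) → 3
  π[a,f,h]((R ⋈[a=h] π[h](S))) → 3
  ρ[g/f](π[a,f,h]((R ⋈[a=h] π[h](S)))) → 3
  (ρ[f/h](S) ⋈[f=a] ρ[g/f](π[a,f,h]((R ⋈[a=h] π[h](S))))) → 3
  ρ[d/h]((ρ[f/h](S) ⋈[f=a] ρ[g/f](π[a,f,h]((R ⋈[a=h] π[h](S)))))) → 3

|E| = 3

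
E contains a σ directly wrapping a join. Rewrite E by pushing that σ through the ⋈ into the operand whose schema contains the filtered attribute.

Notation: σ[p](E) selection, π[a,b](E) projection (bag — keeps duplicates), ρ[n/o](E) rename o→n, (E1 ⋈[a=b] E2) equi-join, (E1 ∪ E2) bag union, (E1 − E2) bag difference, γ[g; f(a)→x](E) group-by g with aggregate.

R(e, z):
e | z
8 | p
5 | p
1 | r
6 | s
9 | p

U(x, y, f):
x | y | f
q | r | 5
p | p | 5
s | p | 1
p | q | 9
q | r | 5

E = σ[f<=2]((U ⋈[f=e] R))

σ filters on f, owned by the left side.
E' = (σ[f<=2](U) ⋈[f=e] R)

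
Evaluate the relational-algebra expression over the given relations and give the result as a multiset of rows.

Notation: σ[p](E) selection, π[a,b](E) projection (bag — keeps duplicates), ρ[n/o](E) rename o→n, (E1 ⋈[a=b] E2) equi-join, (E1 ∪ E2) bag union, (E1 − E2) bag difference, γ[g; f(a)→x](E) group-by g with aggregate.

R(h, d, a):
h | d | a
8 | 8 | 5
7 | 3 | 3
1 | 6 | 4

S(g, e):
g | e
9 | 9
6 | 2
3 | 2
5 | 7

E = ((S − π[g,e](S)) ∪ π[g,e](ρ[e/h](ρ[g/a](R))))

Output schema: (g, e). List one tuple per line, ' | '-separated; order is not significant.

Stepwise |·|:
  S → 4
  S → 4
  π[g,e](S) → 4
  (S − π[g,e](S)) → 0
  R → 3
  ρ[g/a](R) → 3
  ρ[e/h](ρ[g/a](R)) → 3
  π[g,e](ρ[e/h](ρ[g/a](R))) → 3
  ((S − π[g,e](S)) ∪ π[g,e](ρ[e/h](ρ[g/a](R)))) → 3

== RESULT ==
g | e
3 | 7
4 | 1
5 | 8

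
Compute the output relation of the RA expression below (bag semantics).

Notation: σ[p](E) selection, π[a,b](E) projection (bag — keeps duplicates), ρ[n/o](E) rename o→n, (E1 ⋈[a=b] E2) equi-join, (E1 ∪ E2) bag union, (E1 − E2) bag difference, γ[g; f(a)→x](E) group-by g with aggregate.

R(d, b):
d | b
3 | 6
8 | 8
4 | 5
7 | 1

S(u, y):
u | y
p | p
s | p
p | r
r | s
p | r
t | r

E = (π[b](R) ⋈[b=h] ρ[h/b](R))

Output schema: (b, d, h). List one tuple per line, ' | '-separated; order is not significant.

Row counts bottom-up:
  R → 4
  π[b](R) → 4
  R → 4
  ρ[h/b](R) → 4
  (π[b](R) ⋈[b=h] ρ[h/b](R)) → 4

== RESULT ==
b | d | h
1 | 7 | 1
5 | 4 | 5
6 | 3 | 6
8 | 8 | 8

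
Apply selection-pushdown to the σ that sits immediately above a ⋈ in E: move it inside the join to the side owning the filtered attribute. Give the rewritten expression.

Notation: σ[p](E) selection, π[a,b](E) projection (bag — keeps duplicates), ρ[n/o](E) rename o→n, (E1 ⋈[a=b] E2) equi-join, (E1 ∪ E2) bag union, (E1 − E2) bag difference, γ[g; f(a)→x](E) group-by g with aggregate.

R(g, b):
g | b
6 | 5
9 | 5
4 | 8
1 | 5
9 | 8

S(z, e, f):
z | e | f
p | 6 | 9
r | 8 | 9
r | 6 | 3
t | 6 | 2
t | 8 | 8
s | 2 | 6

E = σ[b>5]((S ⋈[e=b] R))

σ filters on b, owned by the right side.
E' = (S ⋈[e=b] σ[b>5](R))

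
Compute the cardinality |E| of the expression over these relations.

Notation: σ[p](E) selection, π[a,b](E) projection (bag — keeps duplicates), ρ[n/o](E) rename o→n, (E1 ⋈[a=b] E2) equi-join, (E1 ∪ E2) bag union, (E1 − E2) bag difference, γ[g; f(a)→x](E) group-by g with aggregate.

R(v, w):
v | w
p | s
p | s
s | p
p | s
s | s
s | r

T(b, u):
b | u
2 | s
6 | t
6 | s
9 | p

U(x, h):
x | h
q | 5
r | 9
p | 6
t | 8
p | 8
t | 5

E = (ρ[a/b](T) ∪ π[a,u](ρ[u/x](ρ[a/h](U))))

Row counts bottom-up:
  T → 4
  ρ[a/b](T) → 4
  U → 6
  ρ[a/h](U) → 6
  ρ[u/x](ρ[a/h](U)) → 6
  π[a,u](ρ[u/x](ρ[a/h](U))) → 6
  (ρ[a/b](T) ∪ π[a,u](ρ[u/x](ρ[a/h](U)))) → 10

|E| = 10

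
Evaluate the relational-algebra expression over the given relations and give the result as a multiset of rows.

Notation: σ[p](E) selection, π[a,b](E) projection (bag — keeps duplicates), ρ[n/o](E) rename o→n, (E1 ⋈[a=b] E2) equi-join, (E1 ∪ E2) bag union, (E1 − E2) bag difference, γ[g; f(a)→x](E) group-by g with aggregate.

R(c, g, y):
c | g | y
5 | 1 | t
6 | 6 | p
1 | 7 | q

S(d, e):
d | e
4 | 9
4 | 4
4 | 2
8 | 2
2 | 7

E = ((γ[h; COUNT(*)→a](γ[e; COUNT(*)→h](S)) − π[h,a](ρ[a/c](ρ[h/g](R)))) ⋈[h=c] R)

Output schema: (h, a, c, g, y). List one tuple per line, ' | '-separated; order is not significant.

Per-node cardinality:
  S → 5
  γ[e; COUNT(*)→h](S) → 4
  γ[h; COUNT(*)→a](γ[e; COUNT(*)→h](S)) → 2
  R → 3
  ρ[h/g](R) → 3
  ρ[a/c](ρ[h/g](R)) → 3
  π[h,a](ρ[a/c](ρ[h/g](R))) → 3
  (γ[h; COUNT(*)→a](γ[e; COUNT(*)→h](S)) − π[h,a](ρ[a/c](ρ[h/g](R)))) → 2
  R → 3
  ((γ[h; COUNT(*)→a](γ[e; COUNT(*)→h](S)) − π[h,a](ρ[a/c](ρ[h/g](R)))) ⋈[h=c] R) → 1

== RESULT ==
h | a | c | g | y
1 | 3 | 1 | 7 | q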